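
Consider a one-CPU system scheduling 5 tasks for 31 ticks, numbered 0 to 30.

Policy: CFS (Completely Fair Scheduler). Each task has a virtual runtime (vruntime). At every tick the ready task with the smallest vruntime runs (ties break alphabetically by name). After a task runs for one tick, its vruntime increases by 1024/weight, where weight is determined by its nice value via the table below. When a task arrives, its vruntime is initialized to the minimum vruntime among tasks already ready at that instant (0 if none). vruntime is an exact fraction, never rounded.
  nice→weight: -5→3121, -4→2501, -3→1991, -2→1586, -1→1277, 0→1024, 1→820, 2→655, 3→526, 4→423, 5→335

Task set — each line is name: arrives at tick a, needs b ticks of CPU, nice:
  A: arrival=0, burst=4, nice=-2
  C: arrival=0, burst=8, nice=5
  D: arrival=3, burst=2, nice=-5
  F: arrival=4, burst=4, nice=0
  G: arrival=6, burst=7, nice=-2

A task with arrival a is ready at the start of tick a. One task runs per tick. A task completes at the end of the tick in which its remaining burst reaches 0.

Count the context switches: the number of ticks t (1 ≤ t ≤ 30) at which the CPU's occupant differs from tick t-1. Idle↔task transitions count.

t=0: vr[A=0 C=0] → run A
t=1: vr[A=512/793 C=0] → run C
t=2: vr[A=512/793 C=1024/335] → run A
t=3: vr[A=1024/793 C=1024/335 D=1024/793] → run A
t=4: vr[A=1536/793 C=1024/335 D=1024/793 F=1024/793] → run D
t=5: vr[A=1536/793 C=1024/335 D=4007936/2474953 F=1024/793] → run F
t=6: vr[A=1536/793 C=1024/335 D=4007936/2474953 F=1817/793 G=4007936/2474953] → run D
t=7: vr[A=1536/793 C=1024/335 F=1817/793 G=4007936/2474953] → run G
t=8: vr[A=1536/793 C=1024/335 F=1817/793 G=5605888/2474953] → run A
t=9: vr[C=1024/335 F=1817/793 G=5605888/2474953] → run G
t=10: vr[C=1024/335 F=1817/793 G=7203840/2474953] → run F
t=11: vr[C=1024/335 F=2610/793 G=7203840/2474953] → run G
t=12: vr[C=1024/335 F=2610/793 G=8801792/2474953] → run C
t=13: vr[C=2048/335 F=2610/793 G=8801792/2474953] → run F
t=14: vr[C=2048/335 F=3403/793 G=8801792/2474953] → run G
t=15: vr[C=2048/335 F=3403/793 G=10399744/2474953] → run G
t=16: vr[C=2048/335 F=3403/793 G=11997696/2474953] → run F
t=17: vr[C=2048/335 G=11997696/2474953] → run G
t=18: vr[C=2048/335 G=13595648/2474953] → run G
t=19: vr[C=2048/335] → run C
t=20: vr[C=3072/335] → run C
t=21: vr[C=4096/335] → run C
t=22: vr[C=1024/67] → run C
t=23: vr[C=6144/335] → run C
t=24: vr[C=7168/335] → run C
t=25: (idle)
t=26: (idle)
t=27: (idle)
t=28: (idle)
t=29: (idle)
t=30: (idle)

context switches = 17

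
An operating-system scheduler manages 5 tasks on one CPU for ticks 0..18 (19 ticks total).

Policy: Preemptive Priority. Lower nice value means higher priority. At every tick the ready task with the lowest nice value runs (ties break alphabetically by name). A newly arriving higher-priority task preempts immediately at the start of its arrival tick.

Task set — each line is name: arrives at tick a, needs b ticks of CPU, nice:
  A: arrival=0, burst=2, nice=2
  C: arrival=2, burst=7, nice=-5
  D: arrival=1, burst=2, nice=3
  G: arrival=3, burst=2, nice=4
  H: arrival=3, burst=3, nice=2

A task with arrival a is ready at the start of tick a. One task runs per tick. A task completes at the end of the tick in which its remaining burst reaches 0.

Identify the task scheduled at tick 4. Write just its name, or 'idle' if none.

running at tick 4 = C

t=0: ready={A} → run A
t=1: ready={A,D} → run A
t=2: ready={C,D} → run C
t=3: ready={C,D,G,H} → run C
t=4: ready={C,D,G,H} → run C
t=5: ready={C,D,G,H} → run C
t=6: ready={C,D,G,H} → run C
t=7: ready={C,D,G,H} → run C
t=8: ready={C,D,G,H} → run C
t=9: ready={D,G,H} → run H
t=10: ready={D,G,H} → run H
t=11: ready={D,G,H} → run H
t=12: ready={D,G} → run D
t=13: ready={D,G} → run D
t=14: ready={G} → run G
t=15: ready={G} → run G
t=16: (idle)
t=17: (idle)
t=18: (idle)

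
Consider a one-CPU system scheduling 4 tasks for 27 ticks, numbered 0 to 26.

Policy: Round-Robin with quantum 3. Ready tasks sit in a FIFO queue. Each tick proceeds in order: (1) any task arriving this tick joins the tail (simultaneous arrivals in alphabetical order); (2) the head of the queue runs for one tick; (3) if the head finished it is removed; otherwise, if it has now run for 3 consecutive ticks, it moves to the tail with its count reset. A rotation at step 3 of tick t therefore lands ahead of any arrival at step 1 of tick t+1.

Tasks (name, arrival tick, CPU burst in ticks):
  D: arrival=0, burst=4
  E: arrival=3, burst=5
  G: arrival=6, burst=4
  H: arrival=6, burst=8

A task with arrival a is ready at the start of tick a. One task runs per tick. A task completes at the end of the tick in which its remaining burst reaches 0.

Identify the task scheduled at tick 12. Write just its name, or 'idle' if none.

running at tick 12 = H

t=0: queue=[D] q_used=0 → run D
t=1: queue=[D] q_used=1 → run D
t=2: queue=[D] q_used=2 → run D
t=3: queue=[D,E] q_used=0 → run D
t=4: queue=[E] q_used=0 → run E
t=5: queue=[E] q_used=1 → run E
t=6: queue=[E,G,H] q_used=2 → run E
t=7: queue=[G,H,E] q_used=0 → run G
t=8: queue=[G,H,E] q_used=1 → run G
t=9: queue=[G,H,E] q_used=2 → run G
t=10: queue=[H,E,G] q_used=0 → run H
t=11: queue=[H,E,G] q_used=1 → run H
t=12: queue=[H,E,G] q_used=2 → run H
t=13: queue=[E,G,H] q_used=0 → run E
t=14: queue=[E,G,H] q_used=1 → run E
t=15: queue=[G,H] q_used=0 → run G
t=16: queue=[H] q_used=0 → run H
t=17: queue=[H] q_used=1 → run H
t=18: queue=[H] q_used=2 → run H
t=19: queue=[H] q_used=0 → run H
t=20: queue=[H] q_used=1 → run H
t=21: (idle)
t=22: (idle)
t=23: (idle)
t=24: (idle)
t=25: (idle)
t=26: (idle)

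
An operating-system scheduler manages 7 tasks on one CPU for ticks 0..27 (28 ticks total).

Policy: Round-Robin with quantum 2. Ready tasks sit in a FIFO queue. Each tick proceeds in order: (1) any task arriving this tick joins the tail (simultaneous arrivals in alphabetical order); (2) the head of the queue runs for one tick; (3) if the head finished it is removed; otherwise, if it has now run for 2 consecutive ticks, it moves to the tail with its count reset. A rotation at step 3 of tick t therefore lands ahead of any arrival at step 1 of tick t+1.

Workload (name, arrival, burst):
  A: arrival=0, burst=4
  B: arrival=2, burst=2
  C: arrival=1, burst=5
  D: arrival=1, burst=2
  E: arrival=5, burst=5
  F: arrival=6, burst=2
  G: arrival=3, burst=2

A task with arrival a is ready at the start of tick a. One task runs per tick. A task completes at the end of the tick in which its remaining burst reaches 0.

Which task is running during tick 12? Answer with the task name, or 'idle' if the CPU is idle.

running at tick 12 = C

t=0: queue=[A] q_used=0 → run A
t=1: queue=[A,C,D] q_used=1 → run A
t=2: queue=[C,D,A,B] q_used=0 → run C
t=3: queue=[C,D,A,B,G] q_used=1 → run C
t=4: queue=[D,A,B,G,C] q_used=0 → run D
t=5: queue=[D,A,B,G,C,E] q_used=1 → run D
t=6: queue=[A,B,G,C,E,F] q_used=0 → run A
t=7: queue=[A,B,G,C,E,F] q_used=1 → run A
t=8: queue=[B,G,C,E,F] q_used=0 → run B
t=9: queue=[B,G,C,E,F] q_used=1 → run B
t=10: queue=[G,C,E,F] q_used=0 → run G
t=11: queue=[G,C,E,F] q_used=1 → run G
t=12: queue=[C,E,F] q_used=0 → run C
t=13: queue=[C,E,F] q_used=1 → run C
t=14: queue=[E,F,C] q_used=0 → run E
t=15: queue=[E,F,C] q_used=1 → run E
t=16: queue=[F,C,E] q_used=0 → run F
t=17: queue=[F,C,E] q_used=1 → run F
t=18: queue=[C,E] q_used=0 → run C
t=19: queue=[E] q_used=0 → run E
t=20: queue=[E] q_used=1 → run E
t=21: queue=[E] q_used=0 → run E
t=22: (idle)
t=23: (idle)
t=24: (idle)
t=25: (idle)
t=26: (idle)
t=27: (idle)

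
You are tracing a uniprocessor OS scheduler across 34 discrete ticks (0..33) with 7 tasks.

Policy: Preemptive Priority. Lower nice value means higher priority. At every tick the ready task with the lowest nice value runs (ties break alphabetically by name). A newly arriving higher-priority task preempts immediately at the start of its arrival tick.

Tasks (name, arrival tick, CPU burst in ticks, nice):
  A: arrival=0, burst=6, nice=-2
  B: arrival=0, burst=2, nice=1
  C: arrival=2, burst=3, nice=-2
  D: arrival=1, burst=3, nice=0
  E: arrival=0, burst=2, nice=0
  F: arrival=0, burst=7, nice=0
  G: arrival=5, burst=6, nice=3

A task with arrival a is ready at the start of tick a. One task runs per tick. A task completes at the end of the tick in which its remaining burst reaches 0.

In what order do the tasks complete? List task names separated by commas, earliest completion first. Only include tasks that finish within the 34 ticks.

t=0: ready={A,B,E,F} → run A
t=1: ready={A,B,D,E,F} → run A
t=2: ready={A,B,C,D,E,F} → run A
t=3: ready={A,B,C,D,E,F} → run A
t=4: ready={A,B,C,D,E,F} → run A
t=5: ready={A,B,C,D,E,F,G} → run A
t=6: ready={B,C,D,E,F,G} → run C
t=7: ready={B,C,D,E,F,G} → run C
t=8: ready={B,C,D,E,F,G} → run C
t=9: ready={B,D,E,F,G} → run D
t=10: ready={B,D,E,F,G} → run D
t=11: ready={B,D,E,F,G} → run D
t=12: ready={B,E,F,G} → run E
t=13: ready={B,E,F,G} → run E
t=14: ready={B,F,G} → run F
t=15: ready={B,F,G} → run F
t=16: ready={B,F,G} → run F
t=17: ready={B,F,G} → run F
t=18: ready={B,F,G} → run F
t=19: ready={B,F,G} → run F
t=20: ready={B,F,G} → run F
t=21: ready={B,G} → run B
t=22: ready={B,G} → run B
t=23: ready={G} → run G
t=24: ready={G} → run G
t=25: ready={G} → run G
t=26: ready={G} → run G
t=27: ready={G} → run G
t=28: ready={G} → run G
t=29: (idle)
t=30: (idle)
t=31: (idle)
t=32: (idle)
t=33: (idle)

completion order = A, C, D, E, F, B, G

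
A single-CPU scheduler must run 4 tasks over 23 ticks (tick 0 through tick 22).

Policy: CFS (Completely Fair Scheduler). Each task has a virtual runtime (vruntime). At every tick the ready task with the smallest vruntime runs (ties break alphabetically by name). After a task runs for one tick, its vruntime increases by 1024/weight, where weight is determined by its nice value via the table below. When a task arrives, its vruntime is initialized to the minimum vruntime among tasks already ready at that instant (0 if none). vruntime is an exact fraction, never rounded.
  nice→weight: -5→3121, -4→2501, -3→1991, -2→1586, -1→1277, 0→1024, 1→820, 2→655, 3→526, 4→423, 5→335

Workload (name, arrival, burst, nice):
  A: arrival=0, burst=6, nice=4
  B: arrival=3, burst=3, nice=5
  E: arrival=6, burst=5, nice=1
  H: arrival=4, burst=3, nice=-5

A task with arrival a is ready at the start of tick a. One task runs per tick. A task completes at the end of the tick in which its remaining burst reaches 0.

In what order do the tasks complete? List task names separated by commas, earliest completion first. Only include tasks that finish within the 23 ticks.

completion order = H, A, E, B

t=0: vr[A=0] → run A
t=1: vr[A=1024/423] → run A
t=2: vr[A=2048/423] → run A
t=3: vr[A=1024/141 B=1024/141] → run A
t=4: vr[A=4096/423 B=1024/141 H=1024/141] → run B
t=5: vr[A=4096/423 B=487424/47235 H=1024/141] → run H
t=6: vr[A=4096/423 B=487424/47235 E=3340288/440061 H=3340288/440061] → run E
t=7: vr[A=4096/423 B=487424/47235 E=797414656/90212505 H=3340288/440061] → run H
t=8: vr[A=4096/423 B=487424/47235 E=797414656/90212505 H=3484672/440061] → run H
t=9: vr[A=4096/423 B=487424/47235 E=797414656/90212505] → run E
t=10: vr[A=4096/423 B=487424/47235 E=910070272/90212505] → run A
t=11: vr[A=5120/423 B=487424/47235 E=910070272/90212505] → run E
t=12: vr[A=5120/423 B=487424/47235 E=1022725888/90212505] → run B
t=13: vr[A=5120/423 B=631808/47235 E=1022725888/90212505] → run E
t=14: vr[A=5120/423 B=631808/47235 E=1135381504/90212505] → run A
t=15: vr[B=631808/47235 E=1135381504/90212505] → run E
t=16: vr[B=631808/47235] → run B
t=17: (idle)
t=18: (idle)
t=19: (idle)
t=20: (idle)
t=21: (idle)
t=22: (idle)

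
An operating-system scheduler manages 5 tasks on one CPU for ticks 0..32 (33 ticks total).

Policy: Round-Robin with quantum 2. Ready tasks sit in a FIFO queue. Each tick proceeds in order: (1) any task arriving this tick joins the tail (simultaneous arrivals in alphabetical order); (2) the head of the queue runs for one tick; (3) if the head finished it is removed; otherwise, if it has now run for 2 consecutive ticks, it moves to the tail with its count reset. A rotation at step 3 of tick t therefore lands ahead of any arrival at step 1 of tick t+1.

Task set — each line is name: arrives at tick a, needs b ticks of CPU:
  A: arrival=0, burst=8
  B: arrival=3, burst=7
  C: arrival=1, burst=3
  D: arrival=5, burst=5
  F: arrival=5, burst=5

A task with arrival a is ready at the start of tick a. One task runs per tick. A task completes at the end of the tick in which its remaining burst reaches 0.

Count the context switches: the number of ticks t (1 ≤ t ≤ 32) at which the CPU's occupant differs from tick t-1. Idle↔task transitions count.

t=0: queue=[A] q_used=0 → run A
t=1: queue=[A,C] q_used=1 → run A
t=2: queue=[C,A] q_used=0 → run C
t=3: queue=[C,A,B] q_used=1 → run C
t=4: queue=[A,B,C] q_used=0 → run A
t=5: queue=[A,B,C,D,F] q_used=1 → run A
t=6: queue=[B,C,D,F,A] q_used=0 → run B
t=7: queue=[B,C,D,F,A] q_used=1 → run B
t=8: queue=[C,D,F,A,B] q_used=0 → run C
t=9: queue=[D,F,A,B] q_used=0 → run D
t=10: queue=[D,F,A,B] q_used=1 → run D
t=11: queue=[F,A,B,D] q_used=0 → run F
t=12: queue=[F,A,B,D] q_used=1 → run F
t=13: queue=[A,B,D,F] q_used=0 → run A
t=14: queue=[A,B,D,F] q_used=1 → run A
t=15: queue=[B,D,F,A] q_used=0 → run B
t=16: queue=[B,D,F,A] q_used=1 → run B
t=17: queue=[D,F,A,B] q_used=0 → run D
t=18: queue=[D,F,A,B] q_used=1 → run D
t=19: queue=[F,A,B,D] q_used=0 → run F
t=20: queue=[F,A,B,D] q_used=1 → run F
t=21: queue=[A,B,D,F] q_used=0 → run A
t=22: queue=[A,B,D,F] q_used=1 → run A
t=23: queue=[B,D,F] q_used=0 → run B
t=24: queue=[B,D,F] q_used=1 → run B
t=25: queue=[D,F,B] q_used=0 → run D
t=26: queue=[F,B] q_used=0 → run F
t=27: queue=[B] q_used=0 → run B
t=28: (idle)
t=29: (idle)
t=30: (idle)
t=31: (idle)
t=32: (idle)

context switches = 16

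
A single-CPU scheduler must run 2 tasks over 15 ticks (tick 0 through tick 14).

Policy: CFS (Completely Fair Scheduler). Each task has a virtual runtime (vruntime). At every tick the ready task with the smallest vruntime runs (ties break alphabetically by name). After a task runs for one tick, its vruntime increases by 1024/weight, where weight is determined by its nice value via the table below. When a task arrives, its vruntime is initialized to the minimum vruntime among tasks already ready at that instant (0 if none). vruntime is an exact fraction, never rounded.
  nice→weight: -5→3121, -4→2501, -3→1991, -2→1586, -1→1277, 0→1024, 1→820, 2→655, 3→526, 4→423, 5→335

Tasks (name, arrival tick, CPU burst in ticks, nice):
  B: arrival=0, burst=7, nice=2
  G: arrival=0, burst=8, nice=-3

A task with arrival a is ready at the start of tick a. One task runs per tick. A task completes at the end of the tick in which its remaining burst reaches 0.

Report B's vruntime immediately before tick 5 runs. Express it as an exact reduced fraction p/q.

vruntime(B, start of tick 5) = 1024/655

t=0: vr[B=0 G=0] → run B
t=1: vr[B=1024/655 G=0] → run G
t=2: vr[B=1024/655 G=1024/1991] → run G
t=3: vr[B=1024/655 G=2048/1991] → run G
t=4: vr[B=1024/655 G=3072/1991] → run G
t=5: vr[B=1024/655 G=4096/1991] → run B
t=6: vr[B=2048/655 G=4096/1991] → run G
t=7: vr[B=2048/655 G=5120/1991] → run G
t=8: vr[B=2048/655 G=6144/1991] → run G
t=9: vr[B=2048/655 G=7168/1991] → run B
t=10: vr[B=3072/655 G=7168/1991] → run G
t=11: vr[B=3072/655] → run B
t=12: vr[B=4096/655] → run B
t=13: vr[B=1024/131] → run B
t=14: vr[B=6144/655] → run B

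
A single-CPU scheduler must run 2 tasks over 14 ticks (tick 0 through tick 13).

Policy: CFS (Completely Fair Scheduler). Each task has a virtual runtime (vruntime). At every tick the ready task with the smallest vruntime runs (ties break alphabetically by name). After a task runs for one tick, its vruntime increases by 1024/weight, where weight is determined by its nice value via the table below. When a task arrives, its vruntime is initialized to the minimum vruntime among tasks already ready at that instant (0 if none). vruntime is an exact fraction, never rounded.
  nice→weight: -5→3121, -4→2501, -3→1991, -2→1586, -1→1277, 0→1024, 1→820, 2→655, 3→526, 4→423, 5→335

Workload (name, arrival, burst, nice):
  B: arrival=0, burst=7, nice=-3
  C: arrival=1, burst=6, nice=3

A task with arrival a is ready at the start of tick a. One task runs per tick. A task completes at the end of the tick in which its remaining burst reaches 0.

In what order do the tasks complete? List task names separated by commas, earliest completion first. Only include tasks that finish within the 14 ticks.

completion order = B, C

t=0: vr[B=0] → run B
t=1: vr[B=1024/1991 C=1024/1991] → run B
t=2: vr[B=2048/1991 C=1024/1991] → run C
t=3: vr[B=2048/1991 C=1288704/523633] → run B
t=4: vr[B=3072/1991 C=1288704/523633] → run B
t=5: vr[B=4096/1991 C=1288704/523633] → run B
t=6: vr[B=5120/1991 C=1288704/523633] → run C
t=7: vr[B=5120/1991 C=2308096/523633] → run B
t=8: vr[B=6144/1991 C=2308096/523633] → run B
t=9: vr[C=2308096/523633] → run C
t=10: vr[C=3327488/523633] → run C
t=11: vr[C=4346880/523633] → run C
t=12: vr[C=5366272/523633] → run C
t=13: (idle)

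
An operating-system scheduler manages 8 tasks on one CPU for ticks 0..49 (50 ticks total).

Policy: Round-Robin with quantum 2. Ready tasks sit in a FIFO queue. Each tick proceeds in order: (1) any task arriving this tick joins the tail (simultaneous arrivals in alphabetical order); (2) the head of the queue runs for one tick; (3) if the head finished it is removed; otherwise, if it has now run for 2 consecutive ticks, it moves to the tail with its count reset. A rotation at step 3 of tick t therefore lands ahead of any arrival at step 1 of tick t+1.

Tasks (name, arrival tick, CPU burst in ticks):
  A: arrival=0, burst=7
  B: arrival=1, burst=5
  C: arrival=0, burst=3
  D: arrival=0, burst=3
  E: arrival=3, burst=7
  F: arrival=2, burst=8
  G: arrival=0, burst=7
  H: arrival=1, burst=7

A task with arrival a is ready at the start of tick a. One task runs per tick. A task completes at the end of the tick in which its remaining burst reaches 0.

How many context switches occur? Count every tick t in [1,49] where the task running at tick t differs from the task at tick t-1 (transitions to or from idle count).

t=0: queue=[A,C,D,G] q_used=0 → run A
t=1: queue=[A,C,D,G,B,H] q_used=1 → run A
t=2: queue=[C,D,G,B,H,A,F] q_used=0 → run C
t=3: queue=[C,D,G,B,H,A,F,E] q_used=1 → run C
t=4: queue=[D,G,B,H,A,F,E,C] q_used=0 → run D
t=5: queue=[D,G,B,H,A,F,E,C] q_used=1 → run D
t=6: queue=[G,B,H,A,F,E,C,D] q_used=0 → run G
t=7: queue=[G,B,H,A,F,E,C,D] q_used=1 → run G
t=8: queue=[B,H,A,F,E,C,D,G] q_used=0 → run B
t=9: queue=[B,H,A,F,E,C,D,G] q_used=1 → run B
t=10: queue=[H,A,F,E,C,D,G,B] q_used=0 → run H
t=11: queue=[H,A,F,E,C,D,G,B] q_used=1 → run H
t=12: queue=[A,F,E,C,D,G,B,H] q_used=0 → run A
t=13: queue=[A,F,E,C,D,G,B,H] q_used=1 → run A
t=14: queue=[F,E,C,D,G,B,H,A] q_used=0 → run F
t=15: queue=[F,E,C,D,G,B,H,A] q_used=1 → run F
t=16: queue=[E,C,D,G,B,H,A,F] q_used=0 → run E
t=17: queue=[E,C,D,G,B,H,A,F] q_used=1 → run E
t=18: queue=[C,D,G,B,H,A,F,E] q_used=0 → run C
t=19: queue=[D,G,B,H,A,F,E] q_used=0 → run D
t=20: queue=[G,B,H,A,F,E] q_used=0 → run G
t=21: queue=[G,B,H,A,F,E] q_used=1 → run G
t=22: queue=[B,H,A,F,E,G] q_used=0 → run B
t=23: queue=[B,H,A,F,E,G] q_used=1 → run B
t=24: queue=[H,A,F,E,G,B] q_used=0 → run H
t=25: queue=[H,A,F,E,G,B] q_used=1 → run H
t=26: queue=[A,F,E,G,B,H] q_used=0 → run A
t=27: queue=[A,F,E,G,B,H] q_used=1 → run A
t=28: queue=[F,E,G,B,H,A] q_used=0 → run F
t=29: queue=[F,E,G,B,H,A] q_used=1 → run F
t=30: queue=[E,G,B,H,A,F] q_used=0 → run E
t=31: queue=[E,G,B,H,A,F] q_used=1 → run E
t=32: queue=[G,B,H,A,F,E] q_used=0 → run G
t=33: queue=[G,B,H,A,F,E] q_used=1 → run G
t=34: queue=[B,H,A,F,E,G] q_used=0 → run B
t=35: queue=[H,A,F,E,G] q_used=0 → run H
t=36: queue=[H,A,F,E,G] q_used=1 → run H
t=37: queue=[A,F,E,G,H] q_used=0 → run A
t=38: queue=[F,E,G,H] q_used=0 → run F
t=39: queue=[F,E,G,H] q_used=1 → run F
t=40: queue=[E,G,H,F] q_used=0 → run E
t=41: queue=[E,G,H,F] q_used=1 → run E
t=42: queue=[G,H,F,E] q_used=0 → run G
t=43: queue=[H,F,E] q_used=0 → run H
t=44: queue=[F,E] q_used=0 → run F
t=45: queue=[F,E] q_used=1 → run F
t=46: queue=[E] q_used=0 → run E
t=47: (idle)
t=48: (idle)
t=49: (idle)

context switches = 27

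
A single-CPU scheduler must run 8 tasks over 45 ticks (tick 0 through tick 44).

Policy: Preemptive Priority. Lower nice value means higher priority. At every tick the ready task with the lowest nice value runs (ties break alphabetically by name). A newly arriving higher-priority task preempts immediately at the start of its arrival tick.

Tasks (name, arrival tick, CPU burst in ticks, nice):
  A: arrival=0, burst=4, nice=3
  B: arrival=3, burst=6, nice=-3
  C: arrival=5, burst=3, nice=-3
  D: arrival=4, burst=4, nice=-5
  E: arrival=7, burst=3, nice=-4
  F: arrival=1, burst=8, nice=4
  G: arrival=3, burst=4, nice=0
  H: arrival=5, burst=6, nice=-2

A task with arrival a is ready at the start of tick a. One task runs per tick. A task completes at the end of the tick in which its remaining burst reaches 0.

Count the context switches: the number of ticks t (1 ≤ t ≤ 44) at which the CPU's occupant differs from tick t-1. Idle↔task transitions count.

context switches = 10

t=0: ready={A} → run A
t=1: ready={A,F} → run A
t=2: ready={A,F} → run A
t=3: ready={A,B,F,G} → run B
t=4: ready={A,B,D,F,G} → run D
t=5: ready={A,B,C,D,F,G,H} → run D
t=6: ready={A,B,C,D,F,G,H} → run D
t=7: ready={A,B,C,D,E,F,G,H} → run D
t=8: ready={A,B,C,E,F,G,H} → run E
t=9: ready={A,B,C,E,F,G,H} → run E
t=10: ready={A,B,C,E,F,G,H} → run E
t=11: ready={A,B,C,F,G,H} → run B
t=12: ready={A,B,C,F,G,H} → run B
t=13: ready={A,B,C,F,G,H} → run B
t=14: ready={A,B,C,F,G,H} → run B
t=15: ready={A,B,C,F,G,H} → run B
t=16: ready={A,C,F,G,H} → run C
t=17: ready={A,C,F,G,H} → run C
t=18: ready={A,C,F,G,H} → run C
t=19: ready={A,F,G,H} → run H
t=20: ready={A,F,G,H} → run H
t=21: ready={A,F,G,H} → run H
t=22: ready={A,F,G,H} → run H
t=23: ready={A,F,G,H} → run H
t=24: ready={A,F,G,H} → run H
t=25: ready={A,F,G} → run G
t=26: ready={A,F,G} → run G
t=27: ready={A,F,G} → run G
t=28: ready={A,F,G} → run G
t=29: ready={A,F} → run A
t=30: ready={F} → run F
t=31: ready={F} → run F
t=32: ready={F} → run F
t=33: ready={F} → run F
t=34: ready={F} → run F
t=35: ready={F} → run F
t=36: ready={F} → run F
t=37: ready={F} → run F
t=38: (idle)
t=39: (idle)
t=40: (idle)
t=41: (idle)
t=42: (idle)
t=43: (idle)
t=44: (idle)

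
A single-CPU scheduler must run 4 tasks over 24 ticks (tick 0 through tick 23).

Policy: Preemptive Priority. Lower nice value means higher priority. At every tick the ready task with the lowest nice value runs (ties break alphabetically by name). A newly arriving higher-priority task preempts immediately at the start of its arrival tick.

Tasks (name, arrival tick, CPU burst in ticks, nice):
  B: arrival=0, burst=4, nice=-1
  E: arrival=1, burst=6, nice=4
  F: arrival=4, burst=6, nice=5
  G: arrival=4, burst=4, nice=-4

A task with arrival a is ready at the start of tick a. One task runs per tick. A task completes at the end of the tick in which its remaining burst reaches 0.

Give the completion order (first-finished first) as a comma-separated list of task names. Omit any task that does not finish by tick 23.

t=0: ready={B} → run B
t=1: ready={B,E} → run B
t=2: ready={B,E} → run B
t=3: ready={B,E} → run B
t=4: ready={E,F,G} → run G
t=5: ready={E,F,G} → run G
t=6: ready={E,F,G} → run G
t=7: ready={E,F,G} → run G
t=8: ready={E,F} → run E
t=9: ready={E,F} → run E
t=10: ready={E,F} → run E
t=11: ready={E,F} → run E
t=12: ready={E,F} → run E
t=13: ready={E,F} → run E
t=14: ready={F} → run F
t=15: ready={F} → run F
t=16: ready={F} → run F
t=17: ready={F} → run F
t=18: ready={F} → run F
t=19: ready={F} → run F
t=20: (idle)
t=21: (idle)
t=22: (idle)
t=23: (idle)

completion order = B, G, E, F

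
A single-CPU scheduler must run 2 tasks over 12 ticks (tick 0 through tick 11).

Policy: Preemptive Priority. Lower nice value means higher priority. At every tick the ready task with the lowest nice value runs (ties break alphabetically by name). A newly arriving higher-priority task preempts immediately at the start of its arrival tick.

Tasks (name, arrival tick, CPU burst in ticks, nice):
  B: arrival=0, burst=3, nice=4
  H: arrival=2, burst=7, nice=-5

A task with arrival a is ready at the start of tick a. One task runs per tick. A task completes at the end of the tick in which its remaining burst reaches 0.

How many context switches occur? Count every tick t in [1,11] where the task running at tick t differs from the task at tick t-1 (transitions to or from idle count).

t=0: ready={B} → run B
t=1: ready={B} → run B
t=2: ready={B,H} → run H
t=3: ready={B,H} → run H
t=4: ready={B,H} → run H
t=5: ready={B,H} → run H
t=6: ready={B,H} → run H
t=7: ready={B,H} → run H
t=8: ready={B,H} → run H
t=9: ready={B} → run B
t=10: (idle)
t=11: (idle)

context switches = 3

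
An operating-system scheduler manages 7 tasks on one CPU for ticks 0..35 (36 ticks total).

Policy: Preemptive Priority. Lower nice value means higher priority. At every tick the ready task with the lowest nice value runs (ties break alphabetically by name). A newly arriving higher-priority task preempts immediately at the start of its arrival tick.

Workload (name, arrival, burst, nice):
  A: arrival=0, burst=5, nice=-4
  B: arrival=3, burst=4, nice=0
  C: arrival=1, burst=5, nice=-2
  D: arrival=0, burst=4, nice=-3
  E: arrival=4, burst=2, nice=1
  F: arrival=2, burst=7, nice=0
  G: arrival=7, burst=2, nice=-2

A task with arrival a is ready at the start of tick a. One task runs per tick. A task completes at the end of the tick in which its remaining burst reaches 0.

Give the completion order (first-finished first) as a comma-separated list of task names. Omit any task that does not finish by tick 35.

t=0: ready={A,D} → run A
t=1: ready={A,C,D} → run A
t=2: ready={A,C,D,F} → run A
t=3: ready={A,B,C,D,F} → run A
t=4: ready={A,B,C,D,E,F} → run A
t=5: ready={B,C,D,E,F} → run D
t=6: ready={B,C,D,E,F} → run D
t=7: ready={B,C,D,E,F,G} → run D
t=8: ready={B,C,D,E,F,G} → run D
t=9: ready={B,C,E,F,G} → run C
t=10: ready={B,C,E,F,G} → run C
t=11: ready={B,C,E,F,G} → run C
t=12: ready={B,C,E,F,G} → run C
t=13: ready={B,C,E,F,G} → run C
t=14: ready={B,E,F,G} → run G
t=15: ready={B,E,F,G} → run G
t=16: ready={B,E,F} → run B
t=17: ready={B,E,F} → run B
t=18: ready={B,E,F} → run B
t=19: ready={B,E,F} → run B
t=20: ready={E,F} → run F
t=21: ready={E,F} → run F
t=22: ready={E,F} → run F
t=23: ready={E,F} → run F
t=24: ready={E,F} → run F
t=25: ready={E,F} → run F
t=26: ready={E,F} → run F
t=27: ready={E} → run E
t=28: ready={E} → run E
t=29: (idle)
t=30: (idle)
t=31: (idle)
t=32: (idle)
t=33: (idle)
t=34: (idle)
t=35: (idle)

completion order = A, D, C, G, B, F, E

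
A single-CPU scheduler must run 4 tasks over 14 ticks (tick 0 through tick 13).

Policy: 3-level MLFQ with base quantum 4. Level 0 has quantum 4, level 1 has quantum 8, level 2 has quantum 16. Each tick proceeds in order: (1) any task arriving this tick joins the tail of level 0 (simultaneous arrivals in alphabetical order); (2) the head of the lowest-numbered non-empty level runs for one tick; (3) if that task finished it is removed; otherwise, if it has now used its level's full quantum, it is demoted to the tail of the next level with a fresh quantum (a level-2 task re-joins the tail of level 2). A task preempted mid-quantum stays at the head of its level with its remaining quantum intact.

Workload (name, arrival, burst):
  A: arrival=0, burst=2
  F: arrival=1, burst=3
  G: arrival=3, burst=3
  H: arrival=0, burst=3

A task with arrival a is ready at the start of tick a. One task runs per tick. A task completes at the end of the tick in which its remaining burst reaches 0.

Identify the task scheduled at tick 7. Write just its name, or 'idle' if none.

running at tick 7 = F

t=0: L0/L1/L2 = AH/-/- → run A
t=1: L0/L1/L2 = AHF/-/- → run A
t=2: L0/L1/L2 = HF/-/- → run H
t=3: L0/L1/L2 = HFG/-/- → run H
t=4: L0/L1/L2 = HFG/-/- → run H
t=5: L0/L1/L2 = FG/-/- → run F
t=6: L0/L1/L2 = FG/-/- → run F
t=7: L0/L1/L2 = FG/-/- → run F
t=8: L0/L1/L2 = G/-/- → run G
t=9: L0/L1/L2 = G/-/- → run G
t=10: L0/L1/L2 = G/-/- → run G
t=11: (idle)
t=12: (idle)
t=13: (idle)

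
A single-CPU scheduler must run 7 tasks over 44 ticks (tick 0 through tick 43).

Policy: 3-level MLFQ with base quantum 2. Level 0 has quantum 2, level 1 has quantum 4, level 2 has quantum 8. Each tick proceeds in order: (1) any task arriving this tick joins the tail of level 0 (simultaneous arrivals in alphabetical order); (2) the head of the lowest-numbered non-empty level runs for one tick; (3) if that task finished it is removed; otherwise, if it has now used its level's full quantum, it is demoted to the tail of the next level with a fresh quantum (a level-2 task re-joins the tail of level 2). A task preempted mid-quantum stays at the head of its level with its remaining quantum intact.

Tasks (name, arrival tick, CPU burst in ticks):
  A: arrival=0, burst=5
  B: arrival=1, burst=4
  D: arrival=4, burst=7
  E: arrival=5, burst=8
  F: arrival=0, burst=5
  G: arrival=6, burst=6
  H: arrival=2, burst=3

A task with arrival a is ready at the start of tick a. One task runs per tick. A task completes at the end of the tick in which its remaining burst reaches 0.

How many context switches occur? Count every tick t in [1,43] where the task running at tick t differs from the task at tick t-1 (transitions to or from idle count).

context switches = 16

t=0: L0/L1/L2 = AF/-/- → run A
t=1: L0/L1/L2 = AFB/-/- → run A
t=2: L0/L1/L2 = FBH/A/- → run F
t=3: L0/L1/L2 = FBH/A/- → run F
t=4: L0/L1/L2 = BHD/AF/- → run B
t=5: L0/L1/L2 = BHDE/AF/- → run B
t=6: L0/L1/L2 = HDEG/AFB/- → run H
t=7: L0/L1/L2 = HDEG/AFB/- → run H
t=8: L0/L1/L2 = DEG/AFBH/- → run D
t=9: L0/L1/L2 = DEG/AFBH/- → run D
t=10: L0/L1/L2 = EG/AFBHD/- → run E
t=11: L0/L1/L2 = EG/AFBHD/- → run E
t=12: L0/L1/L2 = G/AFBHDE/- → run G
t=13: L0/L1/L2 = G/AFBHDE/- → run G
t=14: L0/L1/L2 = -/AFBHDEG/- → run A
t=15: L0/L1/L2 = -/AFBHDEG/- → run A
t=16: L0/L1/L2 = -/AFBHDEG/- → run A
t=17: L0/L1/L2 = -/FBHDEG/- → run F
t=18: L0/L1/L2 = -/FBHDEG/- → run F
t=19: L0/L1/L2 = -/FBHDEG/- → run F
t=20: L0/L1/L2 = -/BHDEG/- → run B
t=21: L0/L1/L2 = -/BHDEG/- → run B
t=22: L0/L1/L2 = -/HDEG/- → run H
t=23: L0/L1/L2 = -/DEG/- → run D
t=24: L0/L1/L2 = -/DEG/- → run D
t=25: L0/L1/L2 = -/DEG/- → run D
t=26: L0/L1/L2 = -/DEG/- → run D
t=27: L0/L1/L2 = -/EG/D → run E
t=28: L0/L1/L2 = -/EG/D → run E
t=29: L0/L1/L2 = -/EG/D → run E
t=30: L0/L1/L2 = -/EG/D → run E
t=31: L0/L1/L2 = -/G/DE → run G
t=32: L0/L1/L2 = -/G/DE → run G
t=33: L0/L1/L2 = -/G/DE → run G
t=34: L0/L1/L2 = -/G/DE → run G
t=35: L0/L1/L2 = -/-/DE → run D
t=36: L0/L1/L2 = -/-/E → run E
t=37: L0/L1/L2 = -/-/E → run E
t=38: (idle)
t=39: (idle)
t=40: (idle)
t=41: (idle)
t=42: (idle)
t=43: (idle)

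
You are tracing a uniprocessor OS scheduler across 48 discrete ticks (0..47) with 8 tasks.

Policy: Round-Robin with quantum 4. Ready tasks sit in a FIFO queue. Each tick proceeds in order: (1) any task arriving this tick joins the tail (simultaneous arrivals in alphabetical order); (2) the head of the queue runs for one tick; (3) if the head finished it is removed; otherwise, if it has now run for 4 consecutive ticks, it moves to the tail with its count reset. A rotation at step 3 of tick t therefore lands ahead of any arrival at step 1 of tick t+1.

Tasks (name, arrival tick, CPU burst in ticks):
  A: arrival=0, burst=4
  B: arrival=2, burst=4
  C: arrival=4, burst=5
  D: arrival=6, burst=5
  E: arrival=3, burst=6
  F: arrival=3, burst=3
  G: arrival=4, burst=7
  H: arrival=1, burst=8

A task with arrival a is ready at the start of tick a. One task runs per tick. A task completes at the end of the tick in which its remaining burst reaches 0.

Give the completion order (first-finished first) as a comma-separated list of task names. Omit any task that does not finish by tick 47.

completion order = A, B, F, H, E, C, G, D

t=0: queue=[A] q_used=0 → run A
t=1: queue=[A,H] q_used=1 → run A
t=2: queue=[A,H,B] q_used=2 → run A
t=3: queue=[A,H,B,E,F] q_used=3 → run A
t=4: queue=[H,B,E,F,C,G] q_used=0 → run H
t=5: queue=[H,B,E,F,C,G] q_used=1 → run H
t=6: queue=[H,B,E,F,C,G,D] q_used=2 → run H
t=7: queue=[H,B,E,F,C,G,D] q_used=3 → run H
t=8: queue=[B,E,F,C,G,D,H] q_used=0 → run B
t=9: queue=[B,E,F,C,G,D,H] q_used=1 → run B
t=10: queue=[B,E,F,C,G,D,H] q_used=2 → run B
t=11: queue=[B,E,F,C,G,D,H] q_used=3 → run B
t=12: queue=[E,F,C,G,D,H] q_used=0 → run E
t=13: queue=[E,F,C,G,D,H] q_used=1 → run E
t=14: queue=[E,F,C,G,D,H] q_used=2 → run E
t=15: queue=[E,F,C,G,D,H] q_used=3 → run E
t=16: queue=[F,C,G,D,H,E] q_used=0 → run F
t=17: queue=[F,C,G,D,H,E] q_used=1 → run F
t=18: queue=[F,C,G,D,H,E] q_used=2 → run F
t=19: queue=[C,G,D,H,E] q_used=0 → run C
t=20: queue=[C,G,D,H,E] q_used=1 → run C
t=21: queue=[C,G,D,H,E] q_used=2 → run C
t=22: queue=[C,G,D,H,E] q_used=3 → run C
t=23: queue=[G,D,H,E,C] q_used=0 → run G
t=24: queue=[G,D,H,E,C] q_used=1 → run G
t=25: queue=[G,D,H,E,C] q_used=2 → run G
t=26: queue=[G,D,H,E,C] q_used=3 → run G
t=27: queue=[D,H,E,C,G] q_used=0 → run D
t=28: queue=[D,H,E,C,G] q_used=1 → run D
t=29: queue=[D,H,E,C,G] q_used=2 → run D
t=30: queue=[D,H,E,C,G] q_used=3 → run D
t=31: queue=[H,E,C,G,D] q_used=0 → run H
t=32: queue=[H,E,C,G,D] q_used=1 → run H
t=33: queue=[H,E,C,G,D] q_used=2 → run H
t=34: queue=[H,E,C,G,D] q_used=3 → run H
t=35: queue=[E,C,G,D] q_used=0 → run E
t=36: queue=[E,C,G,D] q_used=1 → run E
t=37: queue=[C,G,D] q_used=0 → run C
t=38: queue=[G,D] q_used=0 → run G
t=39: queue=[G,D] q_used=1 → run G
t=40: queue=[G,D] q_used=2 → run G
t=41: queue=[D] q_used=0 → run D
t=42: (idle)
t=43: (idle)
t=44: (idle)
t=45: (idle)
t=46: (idle)
t=47: (idle)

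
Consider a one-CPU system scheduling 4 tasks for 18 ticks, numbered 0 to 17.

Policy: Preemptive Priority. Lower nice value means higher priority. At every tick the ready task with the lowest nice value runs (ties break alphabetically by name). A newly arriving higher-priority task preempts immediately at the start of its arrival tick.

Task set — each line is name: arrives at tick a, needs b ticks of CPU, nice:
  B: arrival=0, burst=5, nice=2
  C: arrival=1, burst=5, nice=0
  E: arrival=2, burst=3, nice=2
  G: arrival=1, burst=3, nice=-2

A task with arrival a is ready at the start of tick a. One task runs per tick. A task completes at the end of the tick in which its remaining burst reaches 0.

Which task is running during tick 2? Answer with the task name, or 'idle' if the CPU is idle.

t=0: ready={B} → run B
t=1: ready={B,C,G} → run G
t=2: ready={B,C,E,G} → run G
t=3: ready={B,C,E,G} → run G
t=4: ready={B,C,E} → run C
t=5: ready={B,C,E} → run C
t=6: ready={B,C,E} → run C
t=7: ready={B,C,E} → run C
t=8: ready={B,C,E} → run C
t=9: ready={B,E} → run B
t=10: ready={B,E} → run B
t=11: ready={B,E} → run B
t=12: ready={B,E} → run B
t=13: ready={E} → run E
t=14: ready={E} → run E
t=15: ready={E} → run E
t=16: (idle)
t=17: (idle)

running at tick 2 = G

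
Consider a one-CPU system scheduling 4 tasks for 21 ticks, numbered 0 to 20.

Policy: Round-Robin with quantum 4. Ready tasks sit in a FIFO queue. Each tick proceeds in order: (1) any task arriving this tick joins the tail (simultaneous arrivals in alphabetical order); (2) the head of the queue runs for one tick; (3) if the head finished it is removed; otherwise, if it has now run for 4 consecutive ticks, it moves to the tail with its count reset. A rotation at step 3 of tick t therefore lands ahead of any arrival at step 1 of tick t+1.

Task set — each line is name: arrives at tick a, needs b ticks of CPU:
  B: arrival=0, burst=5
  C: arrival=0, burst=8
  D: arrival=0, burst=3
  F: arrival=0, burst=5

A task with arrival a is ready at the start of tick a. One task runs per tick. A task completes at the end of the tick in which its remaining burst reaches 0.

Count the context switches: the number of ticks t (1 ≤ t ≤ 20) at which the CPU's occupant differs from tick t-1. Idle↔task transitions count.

t=0: queue=[B,C,D,F] q_used=0 → run B
t=1: queue=[B,C,D,F] q_used=1 → run B
t=2: queue=[B,C,D,F] q_used=2 → run B
t=3: queue=[B,C,D,F] q_used=3 → run B
t=4: queue=[C,D,F,B] q_used=0 → run C
t=5: queue=[C,D,F,B] q_used=1 → run C
t=6: queue=[C,D,F,B] q_used=2 → run C
t=7: queue=[C,D,F,B] q_used=3 → run C
t=8: queue=[D,F,B,C] q_used=0 → run D
t=9: queue=[D,F,B,C] q_used=1 → run D
t=10: queue=[D,F,B,C] q_used=2 → run D
t=11: queue=[F,B,C] q_used=0 → run F
t=12: queue=[F,B,C] q_used=1 → run F
t=13: queue=[F,B,C] q_used=2 → run F
t=14: queue=[F,B,C] q_used=3 → run F
t=15: queue=[B,C,F] q_used=0 → run B
t=16: queue=[C,F] q_used=0 → run C
t=17: queue=[C,F] q_used=1 → run C
t=18: queue=[C,F] q_used=2 → run C
t=19: queue=[C,F] q_used=3 → run C
t=20: queue=[F] q_used=0 → run F

context switches = 6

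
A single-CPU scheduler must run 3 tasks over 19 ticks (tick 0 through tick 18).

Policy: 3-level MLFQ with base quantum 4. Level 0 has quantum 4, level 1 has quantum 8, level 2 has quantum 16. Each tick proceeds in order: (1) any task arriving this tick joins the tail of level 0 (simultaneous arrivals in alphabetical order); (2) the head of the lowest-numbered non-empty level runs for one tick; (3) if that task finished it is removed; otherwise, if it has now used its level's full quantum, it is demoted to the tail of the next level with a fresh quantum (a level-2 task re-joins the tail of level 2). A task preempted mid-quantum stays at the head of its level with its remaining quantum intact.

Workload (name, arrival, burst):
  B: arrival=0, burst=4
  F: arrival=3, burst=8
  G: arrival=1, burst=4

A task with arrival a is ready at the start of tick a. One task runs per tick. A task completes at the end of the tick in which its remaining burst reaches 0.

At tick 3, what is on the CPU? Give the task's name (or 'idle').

t=0: L0/L1/L2 = B/-/- → run B
t=1: L0/L1/L2 = BG/-/- → run B
t=2: L0/L1/L2 = BG/-/- → run B
t=3: L0/L1/L2 = BGF/-/- → run B
t=4: L0/L1/L2 = GF/-/- → run G
t=5: L0/L1/L2 = GF/-/- → run G
t=6: L0/L1/L2 = GF/-/- → run G
t=7: L0/L1/L2 = GF/-/- → run G
t=8: L0/L1/L2 = F/-/- → run F
t=9: L0/L1/L2 = F/-/- → run F
t=10: L0/L1/L2 = F/-/- → run F
t=11: L0/L1/L2 = F/-/- → run F
t=12: L0/L1/L2 = -/F/- → run F
t=13: L0/L1/L2 = -/F/- → run F
t=14: L0/L1/L2 = -/F/- → run F
t=15: L0/L1/L2 = -/F/- → run F
t=16: (idle)
t=17: (idle)
t=18: (idle)

running at tick 3 = B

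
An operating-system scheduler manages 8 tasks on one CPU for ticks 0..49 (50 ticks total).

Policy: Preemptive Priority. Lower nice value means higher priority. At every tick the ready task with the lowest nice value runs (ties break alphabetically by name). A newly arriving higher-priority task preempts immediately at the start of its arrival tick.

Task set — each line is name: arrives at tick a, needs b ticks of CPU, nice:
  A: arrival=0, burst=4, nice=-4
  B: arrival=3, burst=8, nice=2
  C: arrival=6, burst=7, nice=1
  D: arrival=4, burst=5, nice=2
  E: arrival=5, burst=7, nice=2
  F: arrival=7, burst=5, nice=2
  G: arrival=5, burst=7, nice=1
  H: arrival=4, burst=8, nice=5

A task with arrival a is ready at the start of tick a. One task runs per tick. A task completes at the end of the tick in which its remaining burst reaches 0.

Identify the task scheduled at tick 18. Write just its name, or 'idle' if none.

running at tick 18 = G

t=0: ready={A} → run A
t=1: ready={A} → run A
t=2: ready={A} → run A
t=3: ready={A,B} → run A
t=4: ready={B,D,H} → run B
t=5: ready={B,D,E,G,H} → run G
t=6: ready={B,C,D,E,G,H} → run C
t=7: ready={B,C,D,E,F,G,H} → run C
t=8: ready={B,C,D,E,F,G,H} → run C
t=9: ready={B,C,D,E,F,G,H} → run C
t=10: ready={B,C,D,E,F,G,H} → run C
t=11: ready={B,C,D,E,F,G,H} → run C
t=12: ready={B,C,D,E,F,G,H} → run C
t=13: ready={B,D,E,F,G,H} → run G
t=14: ready={B,D,E,F,G,H} → run G
t=15: ready={B,D,E,F,G,H} → run G
t=16: ready={B,D,E,F,G,H} → run G
t=17: ready={B,D,E,F,G,H} → run G
t=18: ready={B,D,E,F,G,H} → run G
t=19: ready={B,D,E,F,H} → run B
t=20: ready={B,D,E,F,H} → run B
t=21: ready={B,D,E,F,H} → run B
t=22: ready={B,D,E,F,H} → run B
t=23: ready={B,D,E,F,H} → run B
t=24: ready={B,D,E,F,H} → run B
t=25: ready={B,D,E,F,H} → run B
t=26: ready={D,E,F,H} → run D
t=27: ready={D,E,F,H} → run D
t=28: ready={D,E,F,H} → run D
t=29: ready={D,E,F,H} → run D
t=30: ready={D,E,F,H} → run D
t=31: ready={E,F,H} → run E
t=32: ready={E,F,H} → run E
t=33: ready={E,F,H} → run E
t=34: ready={E,F,H} → run E
t=35: ready={E,F,H} → run E
t=36: ready={E,F,H} → run E
t=37: ready={E,F,H} → run E
t=38: ready={F,H} → run F
t=39: ready={F,H} → run F
t=40: ready={F,H} → run F
t=41: ready={F,H} → run F
t=42: ready={F,H} → run F
t=43: ready={H} → run H
t=44: ready={H} → run H
t=45: ready={H} → run H
t=46: ready={H} → run H
t=47: ready={H} → run H
t=48: ready={H} → run H
t=49: ready={H} → run H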